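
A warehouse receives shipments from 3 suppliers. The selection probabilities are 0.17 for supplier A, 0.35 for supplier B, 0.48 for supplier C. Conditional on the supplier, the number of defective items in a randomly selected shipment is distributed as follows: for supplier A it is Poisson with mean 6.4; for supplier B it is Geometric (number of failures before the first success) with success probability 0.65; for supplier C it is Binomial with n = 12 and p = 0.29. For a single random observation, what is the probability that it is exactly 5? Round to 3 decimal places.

0.097

Conditional on each supplier, P(X = 5): A: 0.148674; B: 0.00341392; C: 0.147749.
By total probability, P(X = 5) = 0.17·0.148674 + 0.35·0.00341392 + 0.48·0.147749 = 0.0973888.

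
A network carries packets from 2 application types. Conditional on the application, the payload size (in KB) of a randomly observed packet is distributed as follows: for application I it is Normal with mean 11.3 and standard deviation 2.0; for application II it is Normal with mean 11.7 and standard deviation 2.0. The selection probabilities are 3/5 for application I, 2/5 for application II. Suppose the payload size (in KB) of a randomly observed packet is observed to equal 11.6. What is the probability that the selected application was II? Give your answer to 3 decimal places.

0.402

Likelihoods f(11.6 | ·): I: 0.19724; II: 0.199222.
Posterior ∝ prior × likelihood. Numerator for II: 0.4·0.199222 = 0.0796888.
Normalizing constant: 0.6·0.19724 + 0.4·0.199222 = 0.198033.
P(II | observation) = 0.0796888 / 0.198033 = 0.402402.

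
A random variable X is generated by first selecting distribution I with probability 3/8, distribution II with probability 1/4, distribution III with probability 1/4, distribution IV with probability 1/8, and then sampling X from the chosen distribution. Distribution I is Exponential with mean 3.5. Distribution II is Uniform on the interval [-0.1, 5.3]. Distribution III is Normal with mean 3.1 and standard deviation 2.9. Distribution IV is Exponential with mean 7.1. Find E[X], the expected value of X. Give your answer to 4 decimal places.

3.6250

Component means — I: 3.5; II: 2.6; III: 3.1; IV: 7.1.
E[X] = 0.375·3.5 + 0.25·2.6 + 0.25·3.1 + 0.125·7.1 = 3.625.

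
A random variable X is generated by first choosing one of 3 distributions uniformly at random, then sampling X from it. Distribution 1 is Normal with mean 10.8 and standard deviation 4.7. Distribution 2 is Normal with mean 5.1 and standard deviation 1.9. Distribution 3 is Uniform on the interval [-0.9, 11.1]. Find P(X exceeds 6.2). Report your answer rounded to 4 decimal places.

0.5086

Conditional on each component, P(X > 6.2): 1: 0.836142; 2: 0.281312; 3: 0.408333.
By total probability, P(X > 6.2) = 0.333333·0.836142 + 0.333333·0.281312 + 0.333333·0.408333 = 0.508596.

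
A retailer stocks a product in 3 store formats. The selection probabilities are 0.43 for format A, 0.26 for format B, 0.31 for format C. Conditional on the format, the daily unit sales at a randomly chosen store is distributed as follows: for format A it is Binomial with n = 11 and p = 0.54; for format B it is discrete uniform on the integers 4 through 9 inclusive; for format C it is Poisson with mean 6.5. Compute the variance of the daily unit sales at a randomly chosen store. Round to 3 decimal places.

Per component, A: μ=5.94, E[X²]=38.016; B: μ=6.5, E[X²]=45.1667; C: μ=6.5, E[X²]=48.75.
E[X] = 0.43·5.94 + 0.26·6.5 + 0.31·6.5 = 6.2592.
E[X²] = 0.43·38.016 + 0.26·45.1667 + 0.31·48.75 = 43.2027.
Var(X) = E[X²] − (E[X])² = 43.2027 − 39.1776 = 4.02513.

4.025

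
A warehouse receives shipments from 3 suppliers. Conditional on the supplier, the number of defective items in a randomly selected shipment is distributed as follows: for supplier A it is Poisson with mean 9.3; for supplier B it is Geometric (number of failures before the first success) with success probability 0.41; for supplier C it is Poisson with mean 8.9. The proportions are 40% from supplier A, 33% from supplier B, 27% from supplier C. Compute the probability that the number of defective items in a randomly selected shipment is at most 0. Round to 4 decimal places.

0.1354

Conditional on each supplier, P(X ≤ 0): A: 9.14242e-05; B: 0.41; C: 0.000136389.
By total probability, P(X ≤ 0) = 0.4·9.14242e-05 + 0.33·0.41 + 0.27·0.000136389 = 0.135373.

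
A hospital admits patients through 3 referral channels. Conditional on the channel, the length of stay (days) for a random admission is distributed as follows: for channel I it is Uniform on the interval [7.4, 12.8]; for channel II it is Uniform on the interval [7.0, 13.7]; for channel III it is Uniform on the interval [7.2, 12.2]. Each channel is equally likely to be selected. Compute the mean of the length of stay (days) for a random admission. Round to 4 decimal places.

10.0500

Component means — I: 10.1; II: 10.35; III: 9.7.
E[X] = 0.333333·10.1 + 0.333333·10.35 + 0.333333·9.7 = 10.05.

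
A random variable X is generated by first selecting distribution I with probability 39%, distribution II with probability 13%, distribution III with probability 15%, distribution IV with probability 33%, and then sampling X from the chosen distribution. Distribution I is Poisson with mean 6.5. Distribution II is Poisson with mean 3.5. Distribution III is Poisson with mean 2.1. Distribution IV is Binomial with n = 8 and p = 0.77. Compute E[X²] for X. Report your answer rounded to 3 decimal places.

35.026

For each component E[X²] = Var + (mean)², giving I: 48.75; II: 15.75; III: 6.51; IV: 39.3624.
Overall E[X²] = 0.39·48.75 + 0.13·15.75 + 0.15·6.51 + 0.33·39.3624 = 35.0261.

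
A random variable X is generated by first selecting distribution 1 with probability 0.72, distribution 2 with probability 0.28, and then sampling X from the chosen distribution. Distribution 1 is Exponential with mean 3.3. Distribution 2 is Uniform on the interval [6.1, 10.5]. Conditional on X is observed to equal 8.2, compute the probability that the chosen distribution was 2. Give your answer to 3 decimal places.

Likelihoods f(8.2 | ·): 1: 0.025254; 2: 0.227273.
Posterior ∝ prior × likelihood. Numerator for 2: 0.28·0.227273 = 0.0636364.
Normalizing constant: 0.72·0.025254 + 0.28·0.227273 = 0.0818192.
P(2 | observation) = 0.0636364 / 0.0818192 = 0.777768.

0.778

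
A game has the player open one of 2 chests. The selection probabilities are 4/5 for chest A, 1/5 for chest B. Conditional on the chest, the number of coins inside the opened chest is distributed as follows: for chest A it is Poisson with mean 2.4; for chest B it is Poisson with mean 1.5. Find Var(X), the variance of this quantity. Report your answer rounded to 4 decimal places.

Per component, A: μ=2.4, E[X²]=8.16; B: μ=1.5, E[X²]=3.75.
E[X] = 0.8·2.4 + 0.2·1.5 = 2.22.
E[X²] = 0.8·8.16 + 0.2·3.75 = 7.278.
Var(X) = E[X²] − (E[X])² = 7.278 − 4.9284 = 2.3496.

2.3496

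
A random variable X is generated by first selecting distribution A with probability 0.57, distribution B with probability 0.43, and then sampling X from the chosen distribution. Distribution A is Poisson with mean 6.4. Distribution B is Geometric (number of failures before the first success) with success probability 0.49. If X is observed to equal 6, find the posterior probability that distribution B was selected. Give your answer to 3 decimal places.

0.039

Likelihoods P(X=6 | ·): A: 0.158585; B: 0.00862218.
Posterior ∝ prior × likelihood. Numerator for B: 0.43·0.00862218 = 0.00370754.
Normalizing constant: 0.57·0.158585 + 0.43·0.00862218 = 0.0941011.
P(B | observation) = 0.00370754 / 0.0941011 = 0.0393995.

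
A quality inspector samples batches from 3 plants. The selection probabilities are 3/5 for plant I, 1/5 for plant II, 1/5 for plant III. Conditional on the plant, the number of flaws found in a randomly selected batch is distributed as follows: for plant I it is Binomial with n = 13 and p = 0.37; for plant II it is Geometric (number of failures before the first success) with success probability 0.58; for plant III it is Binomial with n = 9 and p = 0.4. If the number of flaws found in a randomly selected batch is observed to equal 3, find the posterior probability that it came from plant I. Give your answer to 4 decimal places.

Likelihoods P(X=3 | ·): I: 0.142684; II: 0.042971; III: 0.250823.
Posterior ∝ prior × likelihood. Numerator for I: 0.6·0.142684 = 0.0856107.
Normalizing constant: 0.6·0.142684 + 0.2·0.042971 + 0.2·0.250823 = 0.144369.
P(I | observation) = 0.0856107 / 0.144369 = 0.592997.

0.5930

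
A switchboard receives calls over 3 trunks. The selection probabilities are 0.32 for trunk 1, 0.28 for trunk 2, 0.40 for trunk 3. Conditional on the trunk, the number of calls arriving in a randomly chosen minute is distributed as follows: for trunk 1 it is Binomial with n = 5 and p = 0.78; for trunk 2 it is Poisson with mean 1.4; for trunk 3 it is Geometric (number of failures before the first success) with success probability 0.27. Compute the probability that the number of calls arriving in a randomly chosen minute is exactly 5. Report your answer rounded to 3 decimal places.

0.118

Conditional on each trunk, P(X = 5): 1: 0.288717; 2: 0.0110521; 3: 0.0559729.
By total probability, P(X = 5) = 0.32·0.288717 + 0.28·0.0110521 + 0.4·0.0559729 = 0.117873.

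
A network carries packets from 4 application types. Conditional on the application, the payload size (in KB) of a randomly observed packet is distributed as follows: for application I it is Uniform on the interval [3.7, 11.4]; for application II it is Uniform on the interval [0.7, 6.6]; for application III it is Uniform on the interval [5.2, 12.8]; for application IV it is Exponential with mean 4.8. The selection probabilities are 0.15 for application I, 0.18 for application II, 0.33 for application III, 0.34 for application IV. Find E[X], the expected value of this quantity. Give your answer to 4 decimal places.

6.3915

Component means — I: 7.55; II: 3.65; III: 9; IV: 4.8.
E[X] = 0.15·7.55 + 0.18·3.65 + 0.33·9 + 0.34·4.8 = 6.3915.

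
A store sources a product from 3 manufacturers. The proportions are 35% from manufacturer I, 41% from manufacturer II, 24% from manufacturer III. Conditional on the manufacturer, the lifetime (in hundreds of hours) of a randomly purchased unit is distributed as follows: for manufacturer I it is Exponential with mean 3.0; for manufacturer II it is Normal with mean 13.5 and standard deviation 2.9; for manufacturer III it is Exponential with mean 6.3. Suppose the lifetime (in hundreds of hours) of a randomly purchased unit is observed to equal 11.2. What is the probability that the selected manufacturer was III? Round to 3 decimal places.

0.128

Likelihoods f(11.2 | ·): I: 0.007971; II: 0.100444; III: 0.0268275.
Posterior ∝ prior × likelihood. Numerator for III: 0.24·0.0268275 = 0.0064386.
Normalizing constant: 0.35·0.007971 + 0.41·0.100444 + 0.24·0.0268275 = 0.0504105.
P(III | observation) = 0.0064386 / 0.0504105 = 0.127724.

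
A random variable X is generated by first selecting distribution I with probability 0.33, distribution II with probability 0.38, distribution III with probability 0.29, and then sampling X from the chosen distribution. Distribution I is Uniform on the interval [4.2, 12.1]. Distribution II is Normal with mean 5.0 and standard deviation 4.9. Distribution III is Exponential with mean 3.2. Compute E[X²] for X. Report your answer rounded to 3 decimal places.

For each component E[X²] = Var + (mean)², giving I: 71.6233; II: 49.01; III: 20.48.
Overall E[X²] = 0.33·71.6233 + 0.38·49.01 + 0.29·20.48 = 48.1987.

48.199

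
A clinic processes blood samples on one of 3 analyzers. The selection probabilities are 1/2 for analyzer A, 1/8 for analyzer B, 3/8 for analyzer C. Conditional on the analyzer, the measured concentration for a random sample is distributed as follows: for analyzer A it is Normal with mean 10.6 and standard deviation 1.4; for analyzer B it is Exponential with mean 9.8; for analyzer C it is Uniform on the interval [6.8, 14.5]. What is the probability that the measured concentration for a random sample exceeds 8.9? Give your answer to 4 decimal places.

Conditional on each analyzer, P(X > 8.9): A: 0.887681; B: 0.403264; C: 0.727273.
By total probability, P(X > 8.9) = 0.5·0.887681 + 0.125·0.403264 + 0.375·0.727273 = 0.766976.

0.7670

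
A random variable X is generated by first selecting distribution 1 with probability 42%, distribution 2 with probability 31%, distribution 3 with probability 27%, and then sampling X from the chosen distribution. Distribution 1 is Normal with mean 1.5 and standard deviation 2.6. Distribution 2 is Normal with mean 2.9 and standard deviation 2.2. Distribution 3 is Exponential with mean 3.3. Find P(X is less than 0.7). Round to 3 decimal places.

Conditional on each component, P(X < 0.7): 1: 0.379158; 2: 0.158655; 3: 0.191133.
By total probability, P(X < 0.7) = 0.42·0.379158 + 0.31·0.158655 + 0.27·0.191133 = 0.260036.

0.260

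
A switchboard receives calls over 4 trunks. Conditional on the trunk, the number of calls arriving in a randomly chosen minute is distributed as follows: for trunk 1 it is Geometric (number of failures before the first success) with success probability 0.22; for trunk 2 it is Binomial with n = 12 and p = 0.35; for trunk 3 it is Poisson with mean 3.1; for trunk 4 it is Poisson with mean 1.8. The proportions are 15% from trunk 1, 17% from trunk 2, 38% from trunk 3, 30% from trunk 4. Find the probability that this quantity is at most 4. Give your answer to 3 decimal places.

0.798

Conditional on each trunk, P(X ≤ 4): 1: 0.711283; 2: 0.583345; 3: 0.798189; 4: 0.963593.
By total probability, P(X ≤ 4) = 0.15·0.711283 + 0.17·0.583345 + 0.38·0.798189 + 0.3·0.963593 = 0.798251.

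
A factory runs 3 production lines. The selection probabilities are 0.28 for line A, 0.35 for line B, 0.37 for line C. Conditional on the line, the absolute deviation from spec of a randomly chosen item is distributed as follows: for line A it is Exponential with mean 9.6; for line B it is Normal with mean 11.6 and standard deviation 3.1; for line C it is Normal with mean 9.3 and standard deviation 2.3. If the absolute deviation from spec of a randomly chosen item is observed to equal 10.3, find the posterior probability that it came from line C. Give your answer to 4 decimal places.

0.5327

Likelihoods f(10.3 | ·): A: 0.035626; B: 0.117859; C: 0.15781.
Posterior ∝ prior × likelihood. Numerator for C: 0.37·0.15781 = 0.0583896.
Normalizing constant: 0.28·0.035626 + 0.35·0.117859 + 0.37·0.15781 = 0.109615.
P(C | observation) = 0.0583896 / 0.109615 = 0.532677.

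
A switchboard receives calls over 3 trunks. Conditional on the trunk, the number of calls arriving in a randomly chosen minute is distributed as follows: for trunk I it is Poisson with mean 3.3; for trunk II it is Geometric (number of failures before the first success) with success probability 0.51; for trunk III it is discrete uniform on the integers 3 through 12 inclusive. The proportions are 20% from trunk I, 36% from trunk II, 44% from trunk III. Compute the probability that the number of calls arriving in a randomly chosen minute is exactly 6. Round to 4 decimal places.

Conditional on each trunk, P(X = 6): I: 0.0661575; II: 0.00705906; III: 0.1.
By total probability, P(X = 6) = 0.2·0.0661575 + 0.36·0.00705906 + 0.44·0.1 = 0.0597728.

0.0598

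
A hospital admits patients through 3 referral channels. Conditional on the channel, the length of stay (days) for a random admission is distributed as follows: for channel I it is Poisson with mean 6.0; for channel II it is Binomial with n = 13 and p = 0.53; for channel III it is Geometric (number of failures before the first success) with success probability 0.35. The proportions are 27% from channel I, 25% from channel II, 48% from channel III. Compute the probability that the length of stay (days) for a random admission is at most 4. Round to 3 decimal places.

0.524

Conditional on each channel, P(X ≤ 4): I: 0.285057; II: 0.0918057; III: 0.883971.
By total probability, P(X ≤ 4) = 0.27·0.285057 + 0.25·0.0918057 + 0.48·0.883971 = 0.524223.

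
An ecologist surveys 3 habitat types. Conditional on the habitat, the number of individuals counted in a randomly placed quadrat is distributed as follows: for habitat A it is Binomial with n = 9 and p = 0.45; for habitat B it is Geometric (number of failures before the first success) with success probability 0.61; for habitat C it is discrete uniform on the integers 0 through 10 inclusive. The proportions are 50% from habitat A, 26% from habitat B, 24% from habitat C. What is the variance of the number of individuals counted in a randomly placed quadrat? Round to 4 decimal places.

6.5933

Per component, A: μ=4.05, E[X²]=18.63; B: μ=0.639344, E[X²]=1.45687; C: μ=5, E[X²]=35.
E[X] = 0.5·4.05 + 0.26·0.639344 + 0.24·5 = 3.39123.
E[X²] = 0.5·18.63 + 0.26·1.45687 + 0.24·35 = 18.0938.
Var(X) = E[X²] − (E[X])² = 18.0938 − 11.5004 = 6.59335.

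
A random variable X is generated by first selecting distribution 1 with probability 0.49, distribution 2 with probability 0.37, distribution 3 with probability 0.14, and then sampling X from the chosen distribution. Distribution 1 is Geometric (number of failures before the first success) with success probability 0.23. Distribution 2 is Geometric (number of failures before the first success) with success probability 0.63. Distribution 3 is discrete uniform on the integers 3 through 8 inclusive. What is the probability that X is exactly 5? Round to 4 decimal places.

Conditional on each component, P(X = 5): 1: 0.062256; 2: 0.00436867; 3: 0.166667.
By total probability, P(X = 5) = 0.49·0.062256 + 0.37·0.00436867 + 0.14·0.166667 = 0.0554552.

0.0555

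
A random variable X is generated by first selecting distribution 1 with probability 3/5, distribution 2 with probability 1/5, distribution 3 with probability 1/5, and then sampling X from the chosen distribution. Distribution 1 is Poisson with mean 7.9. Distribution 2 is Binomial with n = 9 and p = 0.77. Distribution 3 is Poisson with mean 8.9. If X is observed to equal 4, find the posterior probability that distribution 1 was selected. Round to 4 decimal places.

Likelihoods P(X=4 | ·): 1: 0.0601687; 2: 0.0285084; 3: 0.0356556.
Posterior ∝ prior × likelihood. Numerator for 1: 0.6·0.0601687 = 0.0361012.
Normalizing constant: 0.6·0.0601687 + 0.2·0.0285084 + 0.2·0.0356556 = 0.048934.
P(1 | observation) = 0.0361012 / 0.048934 = 0.737753.

0.7378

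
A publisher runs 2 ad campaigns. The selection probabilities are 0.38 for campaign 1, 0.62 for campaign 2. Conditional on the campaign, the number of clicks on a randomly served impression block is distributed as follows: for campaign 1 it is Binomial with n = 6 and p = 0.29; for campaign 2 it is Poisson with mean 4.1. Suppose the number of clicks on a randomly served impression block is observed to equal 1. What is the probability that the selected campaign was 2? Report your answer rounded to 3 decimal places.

Likelihoods P(X=1 | ·): 1: 0.313936; 2: 0.067948.
Posterior ∝ prior × likelihood. Numerator for 2: 0.62·0.067948 = 0.0421277.
Normalizing constant: 0.38·0.313936 + 0.62·0.067948 = 0.161423.
P(2 | observation) = 0.0421277 / 0.161423 = 0.260977.

0.261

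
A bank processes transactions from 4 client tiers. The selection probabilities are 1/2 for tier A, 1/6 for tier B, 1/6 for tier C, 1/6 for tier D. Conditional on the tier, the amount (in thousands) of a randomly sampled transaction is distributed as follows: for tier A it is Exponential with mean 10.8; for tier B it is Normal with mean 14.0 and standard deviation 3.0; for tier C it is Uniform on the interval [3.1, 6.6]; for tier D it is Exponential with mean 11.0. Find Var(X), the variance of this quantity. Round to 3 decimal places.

Per component, A: μ=10.8, E[X²]=233.28; B: μ=14, E[X²]=205; C: μ=4.85, E[X²]=24.5433; D: μ=11, E[X²]=242.
E[X] = 0.5·10.8 + 0.166667·14 + 0.166667·4.85 + 0.166667·11 = 10.375.
E[X²] = 0.5·233.28 + 0.166667·205 + 0.166667·24.5433 + 0.166667·242 = 195.231.
Var(X) = E[X²] − (E[X])² = 195.231 − 107.641 = 87.5899.

87.590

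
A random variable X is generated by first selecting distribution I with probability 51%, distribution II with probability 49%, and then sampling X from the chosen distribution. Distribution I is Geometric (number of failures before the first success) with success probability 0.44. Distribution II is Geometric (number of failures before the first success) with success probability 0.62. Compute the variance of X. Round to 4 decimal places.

2.0684

Per component, I: μ=1.27273, E[X²]=4.5124; II: μ=0.612903, E[X²]=1.3642.
E[X] = 0.51·1.27273 + 0.49·0.612903 = 0.949413.
E[X²] = 0.51·4.5124 + 0.49·1.3642 = 2.96978.
Var(X) = E[X²] − (E[X])² = 2.96978 − 0.901386 = 2.0684.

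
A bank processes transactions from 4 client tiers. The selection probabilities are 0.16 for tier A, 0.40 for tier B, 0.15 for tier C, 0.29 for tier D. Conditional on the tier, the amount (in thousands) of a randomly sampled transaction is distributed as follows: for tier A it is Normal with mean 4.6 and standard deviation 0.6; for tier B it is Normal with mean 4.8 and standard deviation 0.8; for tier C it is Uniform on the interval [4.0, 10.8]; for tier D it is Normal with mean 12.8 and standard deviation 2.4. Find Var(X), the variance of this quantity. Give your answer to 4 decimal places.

14.9707

Per component, A: μ=4.6, E[X²]=21.52; B: μ=4.8, E[X²]=23.68; C: μ=7.4, E[X²]=58.6133; D: μ=12.8, E[X²]=169.6.
E[X] = 0.16·4.6 + 0.4·4.8 + 0.15·7.4 + 0.29·12.8 = 7.478.
E[X²] = 0.16·21.52 + 0.4·23.68 + 0.15·58.6133 + 0.29·169.6 = 70.8912.
Var(X) = E[X²] − (E[X])² = 70.8912 − 55.9205 = 14.9707.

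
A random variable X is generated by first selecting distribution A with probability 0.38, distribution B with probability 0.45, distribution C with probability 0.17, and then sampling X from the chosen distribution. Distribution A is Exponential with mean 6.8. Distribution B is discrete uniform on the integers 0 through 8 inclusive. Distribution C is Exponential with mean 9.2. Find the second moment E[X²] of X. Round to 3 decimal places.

74.120

For each component E[X²] = Var + (mean)², giving A: 92.48; B: 22.6667; C: 169.28.
Overall E[X²] = 0.38·92.48 + 0.45·22.6667 + 0.17·169.28 = 74.12.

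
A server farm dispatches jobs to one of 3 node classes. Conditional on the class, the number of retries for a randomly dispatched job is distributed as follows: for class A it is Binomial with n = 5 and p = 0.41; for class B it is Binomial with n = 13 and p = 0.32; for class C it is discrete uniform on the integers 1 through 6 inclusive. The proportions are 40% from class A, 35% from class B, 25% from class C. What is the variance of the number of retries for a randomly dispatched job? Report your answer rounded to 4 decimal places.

3.0747

Per component, A: μ=2.05, E[X²]=5.412; B: μ=4.16, E[X²]=20.1344; C: μ=3.5, E[X²]=15.1667.
E[X] = 0.4·2.05 + 0.35·4.16 + 0.25·3.5 = 3.151.
E[X²] = 0.4·5.412 + 0.35·20.1344 + 0.25·15.1667 = 13.0035.
Var(X) = E[X²] − (E[X])² = 13.0035 − 9.9288 = 3.07471.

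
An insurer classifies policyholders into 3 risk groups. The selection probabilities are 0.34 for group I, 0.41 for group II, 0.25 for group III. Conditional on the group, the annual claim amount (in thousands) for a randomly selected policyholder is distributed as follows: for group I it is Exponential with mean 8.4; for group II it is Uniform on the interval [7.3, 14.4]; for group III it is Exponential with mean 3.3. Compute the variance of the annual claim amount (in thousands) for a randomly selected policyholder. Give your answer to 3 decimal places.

Per component, I: μ=8.4, E[X²]=141.12; II: μ=10.85, E[X²]=121.923; III: μ=3.3, E[X²]=21.78.
E[X] = 0.34·8.4 + 0.41·10.85 + 0.25·3.3 = 8.1295.
E[X²] = 0.34·141.12 + 0.41·121.923 + 0.25·21.78 = 103.414.
Var(X) = E[X²] − (E[X])² = 103.414 − 66.0888 = 37.3256.

37.326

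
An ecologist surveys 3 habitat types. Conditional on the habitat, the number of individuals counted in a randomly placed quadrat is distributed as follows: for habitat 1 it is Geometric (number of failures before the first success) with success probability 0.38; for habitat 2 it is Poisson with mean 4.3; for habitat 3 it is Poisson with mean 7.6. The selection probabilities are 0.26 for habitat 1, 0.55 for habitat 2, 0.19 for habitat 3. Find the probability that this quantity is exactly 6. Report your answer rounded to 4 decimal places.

Conditional on each habitat, P(X = 6): 1: 0.0215841; 2: 0.119127; 3: 0.13394.
By total probability, P(X = 6) = 0.26·0.0215841 + 0.55·0.119127 + 0.19·0.13394 = 0.0965806.

0.0966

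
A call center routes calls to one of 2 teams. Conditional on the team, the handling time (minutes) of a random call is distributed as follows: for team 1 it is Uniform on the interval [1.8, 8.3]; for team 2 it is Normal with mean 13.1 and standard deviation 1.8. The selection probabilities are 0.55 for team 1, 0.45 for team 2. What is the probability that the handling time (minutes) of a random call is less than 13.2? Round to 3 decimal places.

Conditional on each team, P(X < 13.2): 1: 1; 2: 0.522152.
By total probability, P(X < 13.2) = 0.55·1 + 0.45·0.522152 = 0.784968.

0.785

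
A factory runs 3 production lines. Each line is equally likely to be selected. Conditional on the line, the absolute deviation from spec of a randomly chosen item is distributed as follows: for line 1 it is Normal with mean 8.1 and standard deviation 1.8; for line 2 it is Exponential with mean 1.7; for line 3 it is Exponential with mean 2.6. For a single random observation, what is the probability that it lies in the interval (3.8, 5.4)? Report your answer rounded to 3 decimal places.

Conditional on each line, P(3.8 < X < 5.4): 1: 0.0583575; 2: 0.065228; 3: 0.106564.
By total probability, P(3.8 < X < 5.4) = 0.333333·0.0583575 + 0.333333·0.065228 + 0.333333·0.106564 = 0.0767165.

0.077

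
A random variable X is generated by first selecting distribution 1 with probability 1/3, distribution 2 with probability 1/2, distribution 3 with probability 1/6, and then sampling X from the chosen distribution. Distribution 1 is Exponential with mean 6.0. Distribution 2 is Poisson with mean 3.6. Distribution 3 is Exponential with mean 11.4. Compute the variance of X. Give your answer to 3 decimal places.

Per component, 1: μ=6, E[X²]=72; 2: μ=3.6, E[X²]=16.56; 3: μ=11.4, E[X²]=259.92.
E[X] = 0.333333·6 + 0.5·3.6 + 0.166667·11.4 = 5.7.
E[X²] = 0.333333·72 + 0.5·16.56 + 0.166667·259.92 = 75.6.
Var(X) = E[X²] − (E[X])² = 75.6 − 32.49 = 43.11.

43.110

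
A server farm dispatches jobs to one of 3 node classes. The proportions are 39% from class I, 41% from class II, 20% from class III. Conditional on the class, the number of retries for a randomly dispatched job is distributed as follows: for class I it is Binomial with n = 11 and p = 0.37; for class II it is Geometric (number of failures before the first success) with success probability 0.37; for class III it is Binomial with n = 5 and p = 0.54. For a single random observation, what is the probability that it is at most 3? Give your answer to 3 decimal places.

Conditional on each class, P(X ≤ 3): I: 0.371409; II: 0.84247; III: 0.758513.
By total probability, P(X ≤ 3) = 0.39·0.371409 + 0.41·0.84247 + 0.2·0.758513 = 0.641965.

0.642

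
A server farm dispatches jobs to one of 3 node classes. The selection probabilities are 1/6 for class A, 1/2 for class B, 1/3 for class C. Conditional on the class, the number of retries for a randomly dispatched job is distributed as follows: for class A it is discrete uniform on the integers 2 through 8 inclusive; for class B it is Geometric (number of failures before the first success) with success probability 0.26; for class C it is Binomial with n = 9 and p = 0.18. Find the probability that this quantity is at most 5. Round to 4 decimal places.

0.8459

Conditional on each class, P(X ≤ 5): A: 0.571429; B: 0.835794; C: 0.998268.
By total probability, P(X ≤ 5) = 0.166667·0.571429 + 0.5·0.835794 + 0.333333·0.998268 = 0.845891.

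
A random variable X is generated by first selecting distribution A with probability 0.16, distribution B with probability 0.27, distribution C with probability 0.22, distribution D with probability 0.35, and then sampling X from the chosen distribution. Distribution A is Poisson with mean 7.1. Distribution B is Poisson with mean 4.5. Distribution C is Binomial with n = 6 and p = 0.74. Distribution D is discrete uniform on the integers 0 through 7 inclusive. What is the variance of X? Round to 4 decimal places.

Per component, A: μ=7.1, E[X²]=57.51; B: μ=4.5, E[X²]=24.75; C: μ=4.44, E[X²]=20.868; D: μ=3.5, E[X²]=17.5.
E[X] = 0.16·7.1 + 0.27·4.5 + 0.22·4.44 + 0.35·3.5 = 4.5528.
E[X²] = 0.16·57.51 + 0.27·24.75 + 0.22·20.868 + 0.35·17.5 = 26.6001.
Var(X) = E[X²] − (E[X])² = 26.6001 − 20.728 = 5.87207.

5.8721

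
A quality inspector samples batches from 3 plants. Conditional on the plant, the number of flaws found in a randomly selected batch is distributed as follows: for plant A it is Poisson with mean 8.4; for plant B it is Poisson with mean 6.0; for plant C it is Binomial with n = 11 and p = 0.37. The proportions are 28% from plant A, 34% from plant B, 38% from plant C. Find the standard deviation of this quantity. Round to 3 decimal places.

2.897

Per component, A: μ=8.4, E[X²]=78.96; B: μ=6, E[X²]=42; C: μ=4.07, E[X²]=19.129.
E[X] = 0.28·8.4 + 0.34·6 + 0.38·4.07 = 5.9386.
E[X²] = 0.28·78.96 + 0.34·42 + 0.38·19.129 = 43.6578.
Var(X) = E[X²] − (E[X])² = 43.6578 − 35.267 = 8.39085.
SD(X) = √8.39085 = 2.8967.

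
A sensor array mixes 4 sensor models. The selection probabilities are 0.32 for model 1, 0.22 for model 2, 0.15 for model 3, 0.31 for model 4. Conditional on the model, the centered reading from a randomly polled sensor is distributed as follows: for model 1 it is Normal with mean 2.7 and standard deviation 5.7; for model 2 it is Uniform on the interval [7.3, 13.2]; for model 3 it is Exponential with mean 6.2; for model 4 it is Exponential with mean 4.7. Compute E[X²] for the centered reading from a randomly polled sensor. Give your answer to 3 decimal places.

For each component E[X²] = Var + (mean)², giving 1: 39.78; 2: 107.963; 3: 76.88; 4: 44.18.
Overall E[X²] = 0.32·39.78 + 0.22·107.963 + 0.15·76.88 + 0.31·44.18 = 61.7093.

61.709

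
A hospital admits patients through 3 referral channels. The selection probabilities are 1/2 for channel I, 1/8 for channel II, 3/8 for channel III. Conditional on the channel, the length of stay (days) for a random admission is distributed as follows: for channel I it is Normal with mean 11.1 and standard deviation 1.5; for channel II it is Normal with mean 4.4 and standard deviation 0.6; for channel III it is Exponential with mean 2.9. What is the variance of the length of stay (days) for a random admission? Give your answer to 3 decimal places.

19.842

Per component, I: μ=11.1, E[X²]=125.46; II: μ=4.4, E[X²]=19.72; III: μ=2.9, E[X²]=16.82.
E[X] = 0.5·11.1 + 0.125·4.4 + 0.375·2.9 = 7.1875.
E[X²] = 0.5·125.46 + 0.125·19.72 + 0.375·16.82 = 71.5025.
Var(X) = E[X²] − (E[X])² = 71.5025 − 51.6602 = 19.8423.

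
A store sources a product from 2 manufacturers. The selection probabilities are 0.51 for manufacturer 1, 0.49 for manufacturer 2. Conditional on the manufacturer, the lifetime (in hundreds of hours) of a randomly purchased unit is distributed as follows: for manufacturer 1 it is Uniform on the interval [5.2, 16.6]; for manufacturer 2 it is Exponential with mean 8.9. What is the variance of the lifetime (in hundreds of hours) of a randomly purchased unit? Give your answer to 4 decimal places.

45.3358

Per component, 1: μ=10.9, E[X²]=129.64; 2: μ=8.9, E[X²]=158.42.
E[X] = 0.51·10.9 + 0.49·8.9 = 9.92.
E[X²] = 0.51·129.64 + 0.49·158.42 = 143.742.
Var(X) = E[X²] − (E[X])² = 143.742 − 98.4064 = 45.3358.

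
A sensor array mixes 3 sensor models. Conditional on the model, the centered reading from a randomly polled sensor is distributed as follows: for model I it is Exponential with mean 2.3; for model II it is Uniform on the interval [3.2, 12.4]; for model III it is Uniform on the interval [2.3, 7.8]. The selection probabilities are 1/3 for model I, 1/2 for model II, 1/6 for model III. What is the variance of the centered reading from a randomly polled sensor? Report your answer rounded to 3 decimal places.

Per component, I: μ=2.3, E[X²]=10.58; II: μ=7.8, E[X²]=67.8933; III: μ=5.05, E[X²]=28.0233.
E[X] = 0.333333·2.3 + 0.5·7.8 + 0.166667·5.05 = 5.50833.
E[X²] = 0.333333·10.58 + 0.5·67.8933 + 0.166667·28.0233 = 42.1439.
Var(X) = E[X²] − (E[X])² = 42.1439 − 30.3417 = 11.8022.

11.802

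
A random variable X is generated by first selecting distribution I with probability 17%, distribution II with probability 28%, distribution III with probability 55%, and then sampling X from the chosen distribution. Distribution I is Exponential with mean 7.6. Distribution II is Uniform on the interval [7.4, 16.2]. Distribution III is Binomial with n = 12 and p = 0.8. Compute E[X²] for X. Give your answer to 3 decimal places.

For each component E[X²] = Var + (mean)², giving I: 115.52; II: 145.693; III: 94.08.
Overall E[X²] = 0.17·115.52 + 0.28·145.693 + 0.55·94.08 = 112.177.

112.177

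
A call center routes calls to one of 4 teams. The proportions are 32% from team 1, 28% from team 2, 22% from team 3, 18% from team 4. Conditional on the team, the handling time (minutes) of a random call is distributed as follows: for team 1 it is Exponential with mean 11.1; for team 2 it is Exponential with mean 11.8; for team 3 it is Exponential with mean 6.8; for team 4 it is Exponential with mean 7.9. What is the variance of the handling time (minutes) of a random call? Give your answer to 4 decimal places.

Per component, 1: μ=11.1, E[X²]=246.42; 2: μ=11.8, E[X²]=278.48; 3: μ=6.8, E[X²]=92.48; 4: μ=7.9, E[X²]=124.82.
E[X] = 0.32·11.1 + 0.28·11.8 + 0.22·6.8 + 0.18·7.9 = 9.774.
E[X²] = 0.32·246.42 + 0.28·278.48 + 0.22·92.48 + 0.18·124.82 = 199.642.
Var(X) = E[X²] − (E[X])² = 199.642 − 95.5311 = 104.111.

104.1109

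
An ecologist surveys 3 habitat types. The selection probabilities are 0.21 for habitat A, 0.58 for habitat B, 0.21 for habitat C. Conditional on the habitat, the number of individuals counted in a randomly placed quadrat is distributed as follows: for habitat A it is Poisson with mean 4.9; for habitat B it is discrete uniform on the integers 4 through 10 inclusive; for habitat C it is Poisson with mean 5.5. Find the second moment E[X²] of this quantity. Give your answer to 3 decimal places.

44.319

For each component E[X²] = Var + (mean)², giving A: 28.91; B: 53; C: 35.75.
Overall E[X²] = 0.21·28.91 + 0.58·53 + 0.21·35.75 = 44.3186.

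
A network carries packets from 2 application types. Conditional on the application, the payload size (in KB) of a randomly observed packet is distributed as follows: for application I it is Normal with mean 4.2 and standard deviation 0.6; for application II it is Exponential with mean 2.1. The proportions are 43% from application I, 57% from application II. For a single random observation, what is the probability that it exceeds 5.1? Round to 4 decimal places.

Conditional on each application, P(X > 5.1): I: 0.0668072; II: 0.0881627.
By total probability, P(X > 5.1) = 0.43·0.0668072 + 0.57·0.0881627 = 0.0789798.

0.0790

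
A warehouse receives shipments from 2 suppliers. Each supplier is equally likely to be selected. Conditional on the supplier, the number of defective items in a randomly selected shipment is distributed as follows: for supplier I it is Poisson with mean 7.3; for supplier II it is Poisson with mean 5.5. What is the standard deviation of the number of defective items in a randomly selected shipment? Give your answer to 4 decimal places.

2.6851

Per component, I: μ=7.3, E[X²]=60.59; II: μ=5.5, E[X²]=35.75.
E[X] = 0.5·7.3 + 0.5·5.5 = 6.4.
E[X²] = 0.5·60.59 + 0.5·35.75 = 48.17.
Var(X) = E[X²] − (E[X])² = 48.17 − 40.96 = 7.21.
SD(X) = √7.21 = 2.68514.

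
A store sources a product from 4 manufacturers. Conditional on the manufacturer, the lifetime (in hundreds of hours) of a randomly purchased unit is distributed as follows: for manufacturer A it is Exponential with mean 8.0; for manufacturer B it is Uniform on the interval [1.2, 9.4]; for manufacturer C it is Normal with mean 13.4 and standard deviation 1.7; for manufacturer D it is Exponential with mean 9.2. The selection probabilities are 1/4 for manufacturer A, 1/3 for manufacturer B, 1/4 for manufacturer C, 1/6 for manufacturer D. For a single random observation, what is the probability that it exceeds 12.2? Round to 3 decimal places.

0.289

Conditional on each manufacturer, P(X > 12.2): A: 0.217621; B: 0; C: 0.759869; D: 0.265514.
By total probability, P(X > 12.2) = 0.25·0.217621 + 0.333333·0 + 0.25·0.759869 + 0.166667·0.265514 = 0.288625.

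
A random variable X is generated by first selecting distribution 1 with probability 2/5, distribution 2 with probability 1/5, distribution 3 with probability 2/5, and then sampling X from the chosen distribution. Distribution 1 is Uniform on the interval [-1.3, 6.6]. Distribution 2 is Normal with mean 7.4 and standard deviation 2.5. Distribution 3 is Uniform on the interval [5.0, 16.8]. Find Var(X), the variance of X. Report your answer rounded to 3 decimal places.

Per component, 1: μ=2.65, E[X²]=12.2233; 2: μ=7.4, E[X²]=61.01; 3: μ=10.9, E[X²]=130.413.
E[X] = 0.4·2.65 + 0.2·7.4 + 0.4·10.9 = 6.9.
E[X²] = 0.4·12.2233 + 0.2·61.01 + 0.4·130.413 = 69.2567.
Var(X) = E[X²] − (E[X])² = 69.2567 − 47.61 = 21.6467.

21.647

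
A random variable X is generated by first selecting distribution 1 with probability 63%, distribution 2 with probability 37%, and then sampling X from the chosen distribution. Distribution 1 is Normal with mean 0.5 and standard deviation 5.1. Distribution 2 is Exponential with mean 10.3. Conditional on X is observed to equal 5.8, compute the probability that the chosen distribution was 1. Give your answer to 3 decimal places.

Likelihoods f(5.8 | ·): 1: 0.0455856; 2: 0.0552852.
Posterior ∝ prior × likelihood. Numerator for 1: 0.63·0.0455856 = 0.0287189.
Normalizing constant: 0.63·0.0455856 + 0.37·0.0552852 = 0.0491744.
P(1 | observation) = 0.0287189 / 0.0491744 = 0.584021.

0.584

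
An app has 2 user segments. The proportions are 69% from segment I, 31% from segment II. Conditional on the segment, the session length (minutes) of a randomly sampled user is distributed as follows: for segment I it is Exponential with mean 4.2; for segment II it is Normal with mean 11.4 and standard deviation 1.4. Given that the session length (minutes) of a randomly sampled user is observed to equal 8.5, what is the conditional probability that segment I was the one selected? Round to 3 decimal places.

Likelihoods f(8.5 | ·): I: 0.0314645; II: 0.033346.
Posterior ∝ prior × likelihood. Numerator for I: 0.69·0.0314645 = 0.0217105.
Normalizing constant: 0.69·0.0314645 + 0.31·0.033346 = 0.0320478.
P(I | observation) = 0.0217105 / 0.0320478 = 0.677443.

0.677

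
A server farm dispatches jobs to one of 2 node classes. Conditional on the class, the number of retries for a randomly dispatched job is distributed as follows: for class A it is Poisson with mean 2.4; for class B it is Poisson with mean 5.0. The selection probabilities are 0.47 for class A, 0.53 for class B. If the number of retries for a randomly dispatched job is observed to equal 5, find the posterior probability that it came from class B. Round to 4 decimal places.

Likelihoods P(X=5 | ·): A: 0.0601961; B: 0.175467.
Posterior ∝ prior × likelihood. Numerator for B: 0.53·0.175467 = 0.0929977.
Normalizing constant: 0.47·0.0601961 + 0.53·0.175467 = 0.12129.
P(B | observation) = 0.0929977 / 0.12129 = 0.766739.

0.7667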